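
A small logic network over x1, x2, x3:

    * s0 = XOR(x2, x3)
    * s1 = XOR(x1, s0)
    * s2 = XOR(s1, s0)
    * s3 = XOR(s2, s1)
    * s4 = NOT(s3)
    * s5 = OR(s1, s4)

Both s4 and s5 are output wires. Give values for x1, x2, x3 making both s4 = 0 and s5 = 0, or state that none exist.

Check with x1=1 x2=0 x3=1:
s0 = XOR(x2, x3) = XOR(0, 1) = 1
s1 = XOR(x1, s0) = XOR(1, 1) = 0
s2 = XOR(s1, s0) = XOR(0, 1) = 1
s3 = XOR(s2, s1) = XOR(1, 0) = 1
s4 = NOT(s3) = NOT 1 = 0
s5 = OR(s1, s4) = OR(0, 0) = 0
So s4 = 0 and s5 = 0.

x1=1 x2=0 x3=1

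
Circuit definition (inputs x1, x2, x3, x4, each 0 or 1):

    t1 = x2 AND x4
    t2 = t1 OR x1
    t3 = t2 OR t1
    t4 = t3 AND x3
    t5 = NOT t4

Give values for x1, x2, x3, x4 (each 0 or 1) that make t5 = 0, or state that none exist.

x1=1, x2=0, x3=1, x4=0

Check with x1=1, x2=0, x3=1, x4=0:
t1 = x2 AND x4 = 0 AND 0 = 0
t2 = t1 OR x1 = 0 OR 1 = 1
t3 = t2 OR t1 = 1 OR 0 = 1
t4 = t3 AND x3 = 1 AND 1 = 1
t5 = NOT t4 = NOT 1 = 0
So t5 = 0 as required.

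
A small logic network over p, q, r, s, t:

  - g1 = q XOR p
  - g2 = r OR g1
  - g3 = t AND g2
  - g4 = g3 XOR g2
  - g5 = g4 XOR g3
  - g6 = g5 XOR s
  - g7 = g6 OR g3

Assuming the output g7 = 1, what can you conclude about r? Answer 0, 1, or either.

Both values of r occur among assignments with g7 = 1:
  r=0: p=0, q=0, r=0, s=1, t=0
  r=1: p=0, q=0, r=1, s=0, t=0

either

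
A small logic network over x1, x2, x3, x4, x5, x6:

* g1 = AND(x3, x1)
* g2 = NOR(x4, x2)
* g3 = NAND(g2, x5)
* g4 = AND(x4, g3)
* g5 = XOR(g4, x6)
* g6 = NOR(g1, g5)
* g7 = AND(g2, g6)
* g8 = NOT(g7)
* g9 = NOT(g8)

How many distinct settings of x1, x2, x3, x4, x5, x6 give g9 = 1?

g9 = NOT(g8) must be 1, so g8 = 0.
g8 = NOT(g7) must be 0, so g7 = 1.
g7 = AND(g2, g6) must be 1, so both g2 = 1 and g6 = 1.
Satisfying assignments:
  x1=0, x2=0, x3=0, x4=0, x5=0, x6=0
  x1=0, x2=0, x3=0, x4=0, x5=1, x6=0
  x1=0, x2=0, x3=1, x4=0, x5=0, x6=0
  x1=0, x2=0, x3=1, x4=0, x5=1, x6=0
  x1=1, x2=0, x3=0, x4=0, x5=0, x6=0
  x1=1, x2=0, x3=0, x4=0, x5=1, x6=0

6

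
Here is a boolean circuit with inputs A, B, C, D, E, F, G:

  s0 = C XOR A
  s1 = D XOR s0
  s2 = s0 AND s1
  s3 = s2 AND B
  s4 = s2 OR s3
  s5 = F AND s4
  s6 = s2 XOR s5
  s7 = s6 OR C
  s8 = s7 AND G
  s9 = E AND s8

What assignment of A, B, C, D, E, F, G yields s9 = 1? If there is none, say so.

A=0, B=1, C=1, D=0, E=1, F=0, G=1

s9 = E AND s8 must be 1, so both E = 1 and s8 = 1.
Check with A=0, B=1, C=1, D=0, E=1, F=0, G=1:
s0 = C XOR A = 1 XOR 0 = 1
s1 = D XOR s0 = 0 XOR 1 = 1
s2 = s0 AND s1 = 1 AND 1 = 1
s3 = s2 AND B = 1 AND 1 = 1
s4 = s2 OR s3 = 1 OR 1 = 1
s5 = F AND s4 = 0 AND 1 = 0
s6 = s2 XOR s5 = 1 XOR 0 = 1
s7 = s6 OR C = 1 OR 1 = 1
s8 = s7 AND G = 1 AND 1 = 1
s9 = E AND s8 = 1 AND 1 = 1
So s9 = 1 as required.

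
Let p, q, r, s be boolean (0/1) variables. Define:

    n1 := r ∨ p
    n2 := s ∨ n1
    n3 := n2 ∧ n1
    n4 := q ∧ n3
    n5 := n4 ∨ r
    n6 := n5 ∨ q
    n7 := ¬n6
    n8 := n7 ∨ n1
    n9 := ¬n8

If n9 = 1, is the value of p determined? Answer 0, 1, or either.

n9 = ¬n8 must be 1, so n8 = 0.
Every assignment with n9 = 1 has p = 0; there are 2 such assignment(s).
  p=0, q=1, r=0, s=0
  p=0, q=1, r=0, s=1

0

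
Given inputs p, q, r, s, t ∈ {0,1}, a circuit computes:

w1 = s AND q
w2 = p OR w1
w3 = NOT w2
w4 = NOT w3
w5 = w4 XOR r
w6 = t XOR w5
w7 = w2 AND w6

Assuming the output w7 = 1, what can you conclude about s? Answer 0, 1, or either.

Both values of s occur among assignments with w7 = 1:
  s=0: p=1, q=0, r=0, s=0, t=0
  s=1: p=0, q=1, r=0, s=1, t=0

either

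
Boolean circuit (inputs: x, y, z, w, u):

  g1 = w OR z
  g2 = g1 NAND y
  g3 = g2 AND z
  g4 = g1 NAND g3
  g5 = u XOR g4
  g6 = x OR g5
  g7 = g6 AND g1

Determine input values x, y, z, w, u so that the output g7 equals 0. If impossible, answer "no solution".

Check with x=1, y=0, z=0, w=0, u=0:
g1 = w OR z = 0 OR 0 = 0
g2 = g1 NAND y = 0 NAND 0 = 1
g3 = g2 AND z = 1 AND 0 = 0
g4 = g1 NAND g3 = 0 NAND 0 = 1
g5 = u XOR g4 = 0 XOR 1 = 1
g6 = x OR g5 = 1 OR 1 = 1
g7 = g6 AND g1 = 1 AND 0 = 0
So g7 = 0 as required.

x=1, y=0, z=0, w=0, u=0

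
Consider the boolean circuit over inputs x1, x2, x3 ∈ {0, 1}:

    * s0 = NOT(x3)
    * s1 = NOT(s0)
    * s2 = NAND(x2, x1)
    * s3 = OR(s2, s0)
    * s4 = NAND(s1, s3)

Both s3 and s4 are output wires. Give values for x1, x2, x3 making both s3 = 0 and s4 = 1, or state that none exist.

x1=1, x2=1, x3=1

Check with x1=1, x2=1, x3=1:
s0 = NOT(x3) = NOT 1 = 0
s1 = NOT(s0) = NOT 0 = 1
s2 = NAND(x2, x1) = NAND(1, 1) = 0
s3 = OR(s2, s0) = OR(0, 0) = 0
s4 = NAND(s1, s3) = NAND(1, 0) = 1
So s3 = 0 and s4 = 1.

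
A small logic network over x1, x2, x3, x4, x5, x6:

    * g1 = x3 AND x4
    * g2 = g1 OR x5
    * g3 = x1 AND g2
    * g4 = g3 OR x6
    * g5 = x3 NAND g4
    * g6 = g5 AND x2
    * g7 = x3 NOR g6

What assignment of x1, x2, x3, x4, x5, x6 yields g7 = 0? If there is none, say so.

Check with x1=0 x2=1 x3=1 x4=1 x5=0 x6=1:
g1 = x3 AND x4 = 1 AND 1 = 1
g2 = g1 OR x5 = 1 OR 0 = 1
g3 = x1 AND g2 = 0 AND 1 = 0
g4 = g3 OR x6 = 0 OR 1 = 1
g5 = x3 NAND g4 = 1 NAND 1 = 0
g6 = g5 AND x2 = 0 AND 1 = 0
g7 = x3 NOR g6 = 1 NOR 0 = 0
So g7 = 0 as required.

x1=0 x2=1 x3=1 x4=1 x5=0 x6=1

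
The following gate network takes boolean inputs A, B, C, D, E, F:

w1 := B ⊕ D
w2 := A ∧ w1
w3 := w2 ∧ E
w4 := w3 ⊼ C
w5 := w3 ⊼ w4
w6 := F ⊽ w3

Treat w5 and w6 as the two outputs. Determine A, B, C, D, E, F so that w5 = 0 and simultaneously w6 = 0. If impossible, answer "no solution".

Check with A=1 B=1 C=0 D=0 E=1 F=0:
w1 = B ⊕ D = 1 ⊕ 0 = 1
w2 = A ∧ w1 = 1 ∧ 1 = 1
w3 = w2 ∧ E = 1 ∧ 1 = 1
w4 = w3 ⊼ C = 1 ⊼ 0 = 1
w5 = w3 ⊼ w4 = 1 ⊼ 1 = 0
w6 = F ⊽ w3 = 0 ⊽ 1 = 0
So w5 = 0 and w6 = 0.

A=1 B=1 C=0 D=0 E=1 F=0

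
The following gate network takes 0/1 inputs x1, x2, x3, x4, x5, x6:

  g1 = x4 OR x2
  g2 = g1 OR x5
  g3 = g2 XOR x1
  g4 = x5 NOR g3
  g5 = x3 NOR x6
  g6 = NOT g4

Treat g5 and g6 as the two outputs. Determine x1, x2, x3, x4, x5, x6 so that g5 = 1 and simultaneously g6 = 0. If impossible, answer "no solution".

x1=1, x2=0, x3=0, x4=1, x5=0, x6=0

Check with x1=1, x2=0, x3=0, x4=1, x5=0, x6=0:
g1 = x4 OR x2 = 1 OR 0 = 1
g2 = g1 OR x5 = 1 OR 0 = 1
g3 = g2 XOR x1 = 1 XOR 1 = 0
g4 = x5 NOR g3 = 0 NOR 0 = 1
g5 = x3 NOR x6 = 0 NOR 0 = 1
g6 = NOT g4 = NOT 1 = 0
So g5 = 1 and g6 = 0.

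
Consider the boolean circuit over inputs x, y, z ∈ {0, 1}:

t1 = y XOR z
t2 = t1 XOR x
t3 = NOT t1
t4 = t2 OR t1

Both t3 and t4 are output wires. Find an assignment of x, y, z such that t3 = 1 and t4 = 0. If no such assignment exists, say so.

Check with x=0, y=0, z=0:
t1 = y XOR z = 0 XOR 0 = 0
t2 = t1 XOR x = 0 XOR 0 = 0
t3 = NOT t1 = NOT 0 = 1
t4 = t2 OR t1 = 0 OR 0 = 0
So t3 = 1 and t4 = 0.

x=0, y=0, z=0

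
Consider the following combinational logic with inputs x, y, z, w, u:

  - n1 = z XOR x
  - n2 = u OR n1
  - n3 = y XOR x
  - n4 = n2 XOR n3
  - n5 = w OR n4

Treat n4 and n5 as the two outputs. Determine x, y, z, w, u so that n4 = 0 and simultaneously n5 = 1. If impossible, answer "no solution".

x=0 y=1 z=0 w=1 u=1

Check with x=0 y=1 z=0 w=1 u=1:
n1 = z XOR x = 0 XOR 0 = 0
n2 = u OR n1 = 1 OR 0 = 1
n3 = y XOR x = 1 XOR 0 = 1
n4 = n2 XOR n3 = 1 XOR 1 = 0
n5 = w OR n4 = 1 OR 0 = 1
So n4 = 0 and n5 = 1.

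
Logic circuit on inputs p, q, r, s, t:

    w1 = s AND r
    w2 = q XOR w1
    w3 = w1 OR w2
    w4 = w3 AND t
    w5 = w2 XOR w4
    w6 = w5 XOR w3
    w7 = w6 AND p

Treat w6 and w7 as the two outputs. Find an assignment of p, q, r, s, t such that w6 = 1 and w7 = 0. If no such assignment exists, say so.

Check with p=0, q=1, r=0, s=1, t=1:
w1 = s AND r = 1 AND 0 = 0
w2 = q XOR w1 = 1 XOR 0 = 1
w3 = w1 OR w2 = 0 OR 1 = 1
w4 = w3 AND t = 1 AND 1 = 1
w5 = w2 XOR w4 = 1 XOR 1 = 0
w6 = w5 XOR w3 = 0 XOR 1 = 1
w7 = w6 AND p = 1 AND 0 = 0
So w6 = 1 and w7 = 0.

p=0, q=1, r=0, s=1, t=1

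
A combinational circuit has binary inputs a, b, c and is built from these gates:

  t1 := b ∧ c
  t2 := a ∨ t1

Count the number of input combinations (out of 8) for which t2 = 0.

3

t2 = a ∨ t1 must be 0, so both a = 0 and t1 = 0.
t1 = b ∧ c must be 0, so at least one of b, c is 0.
Satisfying assignments:
  a=0, b=0, c=0
  a=0, b=0, c=1
  a=0, b=1, c=0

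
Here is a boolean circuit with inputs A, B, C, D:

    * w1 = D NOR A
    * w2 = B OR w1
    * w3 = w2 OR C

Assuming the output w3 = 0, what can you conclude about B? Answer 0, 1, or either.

0

w3 = w2 OR C must be 0, so both w2 = 0 and C = 0.
w2 = B OR w1 must be 0, so both B = 0 and w1 = 0.
w1 = D NOR A must be 0, so at least one of D, A is 1.
Every assignment with w3 = 0 has B = 0; there are 3 such assignment(s).
  A=0, B=0, C=0, D=1
  A=1, B=0, C=0, D=0
  A=1, B=0, C=0, D=1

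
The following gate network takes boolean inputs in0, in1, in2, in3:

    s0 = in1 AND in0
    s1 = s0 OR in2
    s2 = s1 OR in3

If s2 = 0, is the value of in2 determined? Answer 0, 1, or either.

s2 = s1 OR in3 must be 0, so both s1 = 0 and in3 = 0.
s1 = s0 OR in2 must be 0, so both s0 = 0 and in2 = 0.
s0 = in1 AND in0 must be 0, so at least one of in1, in0 is 0.
Every assignment with s2 = 0 has in2 = 0; there are 3 such assignment(s).
  in0=0, in1=0, in2=0, in3=0
  in0=0, in1=1, in2=0, in3=0
  in0=1, in1=0, in2=0, in3=0

0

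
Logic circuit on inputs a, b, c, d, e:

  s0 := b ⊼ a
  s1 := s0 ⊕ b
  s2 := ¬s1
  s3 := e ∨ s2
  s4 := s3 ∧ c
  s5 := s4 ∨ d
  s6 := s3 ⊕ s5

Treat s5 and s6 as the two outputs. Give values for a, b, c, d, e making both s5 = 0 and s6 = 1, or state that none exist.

Check with a=1, b=1, c=0, d=0, e=1:
s0 = b ⊼ a = 1 ⊼ 1 = 0
s1 = s0 ⊕ b = 0 ⊕ 1 = 1
s2 = ¬s1 = ¬1 = 0
s3 = e ∨ s2 = 1 ∨ 0 = 1
s4 = s3 ∧ c = 1 ∧ 0 = 0
s5 = s4 ∨ d = 0 ∨ 0 = 0
s6 = s3 ⊕ s5 = 1 ⊕ 0 = 1
So s5 = 0 and s6 = 1.

a=1, b=1, c=0, d=0, e=1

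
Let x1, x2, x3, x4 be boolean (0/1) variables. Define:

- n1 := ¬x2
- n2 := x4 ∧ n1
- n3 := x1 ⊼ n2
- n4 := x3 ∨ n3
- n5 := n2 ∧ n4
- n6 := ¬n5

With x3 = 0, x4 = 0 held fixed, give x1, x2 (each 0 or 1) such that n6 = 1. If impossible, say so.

x1=1, x2=1

Check with x3 = 0, x4 = 0 and x1=1, x2=1:
n1 = ¬x2 = ¬1 = 0
n2 = x4 ∧ n1 = 0 ∧ 0 = 0
n3 = x1 ⊼ n2 = 1 ⊼ 0 = 1
n4 = x3 ∨ n3 = 0 ∨ 1 = 1
n5 = n2 ∧ n4 = 0 ∧ 1 = 0
n6 = ¬n5 = ¬0 = 1
So n6 = 1.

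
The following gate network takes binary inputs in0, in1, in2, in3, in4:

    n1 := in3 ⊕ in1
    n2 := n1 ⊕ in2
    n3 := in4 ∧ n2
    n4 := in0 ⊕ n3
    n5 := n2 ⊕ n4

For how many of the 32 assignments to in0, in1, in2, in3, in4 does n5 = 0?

16

n5 = n2 ⊕ n4 must be 0, so n2 and n4 are equal.
Enumerating the 32 input combinations, 16 give n5 = 0 and 16 give n5 = 1.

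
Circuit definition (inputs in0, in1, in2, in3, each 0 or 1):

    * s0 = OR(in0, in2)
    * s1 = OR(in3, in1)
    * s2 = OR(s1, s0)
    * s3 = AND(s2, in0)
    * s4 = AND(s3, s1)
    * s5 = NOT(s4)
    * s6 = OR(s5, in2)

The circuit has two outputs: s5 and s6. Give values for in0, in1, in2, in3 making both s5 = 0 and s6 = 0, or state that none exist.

in0=1, in1=1, in2=0, in3=0

Check with in0=1, in1=1, in2=0, in3=0:
s0 = OR(in0, in2) = OR(1, 0) = 1
s1 = OR(in3, in1) = OR(0, 1) = 1
s2 = OR(s1, s0) = OR(1, 1) = 1
s3 = AND(s2, in0) = AND(1, 1) = 1
s4 = AND(s3, s1) = AND(1, 1) = 1
s5 = NOT(s4) = NOT 1 = 0
s6 = OR(s5, in2) = OR(0, 0) = 0
So s5 = 0 and s6 = 0.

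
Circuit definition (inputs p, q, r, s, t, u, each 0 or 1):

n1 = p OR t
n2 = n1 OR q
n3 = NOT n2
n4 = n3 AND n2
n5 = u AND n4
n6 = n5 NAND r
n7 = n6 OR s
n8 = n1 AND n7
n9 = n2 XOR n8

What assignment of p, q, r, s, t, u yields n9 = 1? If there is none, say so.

n9 = n2 XOR n8 must be 1, so n2 and n8 differ.
Check with p=0, q=1, r=0, s=1, t=0, u=1:
n1 = p OR t = 0 OR 0 = 0
n2 = n1 OR q = 0 OR 1 = 1
n3 = NOT n2 = NOT 1 = 0
n4 = n3 AND n2 = 0 AND 1 = 0
n5 = u AND n4 = 1 AND 0 = 0
n6 = n5 NAND r = 0 NAND 0 = 1
n7 = n6 OR s = 1 OR 1 = 1
n8 = n1 AND n7 = 0 AND 1 = 0
n9 = n2 XOR n8 = 1 XOR 0 = 1
So n9 = 1 as required.

p=0, q=1, r=0, s=1, t=0, u=1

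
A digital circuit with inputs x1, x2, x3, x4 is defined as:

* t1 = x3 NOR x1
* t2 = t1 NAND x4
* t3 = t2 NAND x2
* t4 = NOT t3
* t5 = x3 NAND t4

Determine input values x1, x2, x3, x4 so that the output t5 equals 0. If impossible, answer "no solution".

Check with x1=0, x2=1, x3=1, x4=0:
t1 = x3 NOR x1 = 1 NOR 0 = 0
t2 = t1 NAND x4 = 0 NAND 0 = 1
t3 = t2 NAND x2 = 1 NAND 1 = 0
t4 = NOT t3 = NOT 0 = 1
t5 = x3 NAND t4 = 1 NAND 1 = 0
So t5 = 0 as required.

x1=0, x2=1, x3=1, x4=0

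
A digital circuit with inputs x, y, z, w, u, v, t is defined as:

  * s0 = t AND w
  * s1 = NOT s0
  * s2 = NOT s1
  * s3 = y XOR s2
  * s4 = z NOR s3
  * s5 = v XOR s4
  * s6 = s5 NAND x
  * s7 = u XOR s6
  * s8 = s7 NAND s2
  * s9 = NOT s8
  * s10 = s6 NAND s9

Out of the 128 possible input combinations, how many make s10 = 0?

s10 = s6 NAND s9 must be 0, so both s6 = 1 and s9 = 1.
s6 = s5 NAND x must be 1, so at least one of s5, x is 0.
s9 = NOT s8 must be 1, so s8 = 0.
Enumerating the 128 input combinations, 12 give s10 = 0 and 116 give s10 = 1.

12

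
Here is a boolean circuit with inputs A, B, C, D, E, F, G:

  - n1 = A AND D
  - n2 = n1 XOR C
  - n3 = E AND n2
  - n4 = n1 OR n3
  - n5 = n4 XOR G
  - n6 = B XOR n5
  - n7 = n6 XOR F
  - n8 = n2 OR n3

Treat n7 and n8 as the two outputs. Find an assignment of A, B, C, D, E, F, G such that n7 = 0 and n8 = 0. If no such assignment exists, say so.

A=1, B=0, C=1, D=1, E=1, F=0, G=1

Check with A=1, B=0, C=1, D=1, E=1, F=0, G=1:
n1 = A AND D = 1 AND 1 = 1
n2 = n1 XOR C = 1 XOR 1 = 0
n3 = E AND n2 = 1 AND 0 = 0
n4 = n1 OR n3 = 1 OR 0 = 1
n5 = n4 XOR G = 1 XOR 1 = 0
n6 = B XOR n5 = 0 XOR 0 = 0
n7 = n6 XOR F = 0 XOR 0 = 0
n8 = n2 OR n3 = 0 OR 0 = 0
So n7 = 0 and n8 = 0.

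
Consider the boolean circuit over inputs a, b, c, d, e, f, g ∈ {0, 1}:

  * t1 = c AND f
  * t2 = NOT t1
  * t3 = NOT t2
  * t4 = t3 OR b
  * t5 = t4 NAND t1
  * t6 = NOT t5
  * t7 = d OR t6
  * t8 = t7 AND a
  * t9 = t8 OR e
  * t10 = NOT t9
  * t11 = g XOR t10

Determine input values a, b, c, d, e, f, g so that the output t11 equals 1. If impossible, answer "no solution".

t11 = g XOR t10 must be 1, so g and t10 differ.
Check with a=1, b=0, c=1, d=1, e=0, f=0, g=1:
t1 = c AND f = 1 AND 0 = 0
t2 = NOT t1 = NOT 0 = 1
t3 = NOT t2 = NOT 1 = 0
t4 = t3 OR b = 0 OR 0 = 0
t5 = t4 NAND t1 = 0 NAND 0 = 1
t6 = NOT t5 = NOT 1 = 0
t7 = d OR t6 = 1 OR 0 = 1
t8 = t7 AND a = 1 AND 1 = 1
t9 = t8 OR e = 1 OR 0 = 1
t10 = NOT t9 = NOT 1 = 0
t11 = g XOR t10 = 1 XOR 0 = 1
So t11 = 1 as required.

a=1, b=0, c=1, d=1, e=0, f=0, g=1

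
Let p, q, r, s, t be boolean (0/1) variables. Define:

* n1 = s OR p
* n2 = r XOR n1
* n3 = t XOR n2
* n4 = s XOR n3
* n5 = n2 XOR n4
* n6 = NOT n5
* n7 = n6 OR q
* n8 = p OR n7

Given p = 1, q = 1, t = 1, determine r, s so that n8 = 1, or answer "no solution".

n8 = p OR n7 must be 1, so at least one of p, n7 is 1.
Check with p = 1, q = 1, t = 1 and r=0, s=1:
n1 = s OR p = 1 OR 1 = 1
n2 = r XOR n1 = 0 XOR 1 = 1
n3 = t XOR n2 = 1 XOR 1 = 0
n4 = s XOR n3 = 1 XOR 0 = 1
n5 = n2 XOR n4 = 1 XOR 1 = 0
n6 = NOT n5 = NOT 0 = 1
n7 = n6 OR q = 1 OR 1 = 1
n8 = p OR n7 = 1 OR 1 = 1
So n8 = 1.

r=0 s=1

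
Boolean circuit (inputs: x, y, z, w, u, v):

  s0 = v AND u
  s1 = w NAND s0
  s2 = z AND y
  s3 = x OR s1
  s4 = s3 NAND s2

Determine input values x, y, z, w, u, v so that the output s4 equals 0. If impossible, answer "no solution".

s4 = s3 NAND s2 must be 0, so both s3 = 1 and s2 = 1.
Check with x=1 y=1 z=1 w=0 u=1 v=0:
s0 = v AND u = 0 AND 1 = 0
s1 = w NAND s0 = 0 NAND 0 = 1
s2 = z AND y = 1 AND 1 = 1
s3 = x OR s1 = 1 OR 1 = 1
s4 = s3 NAND s2 = 1 NAND 1 = 0
So s4 = 0 as required.

x=1 y=1 z=1 w=0 u=1 v=0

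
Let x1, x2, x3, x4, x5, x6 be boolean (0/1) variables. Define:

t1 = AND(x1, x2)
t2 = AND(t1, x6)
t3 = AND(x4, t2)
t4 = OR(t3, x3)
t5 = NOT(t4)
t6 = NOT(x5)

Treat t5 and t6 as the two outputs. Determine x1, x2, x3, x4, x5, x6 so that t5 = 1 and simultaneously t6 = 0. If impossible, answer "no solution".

x1=0 x2=0 x3=0 x4=0 x5=1 x6=0

Check with x1=0 x2=0 x3=0 x4=0 x5=1 x6=0:
t1 = AND(x1, x2) = AND(0, 0) = 0
t2 = AND(t1, x6) = AND(0, 0) = 0
t3 = AND(x4, t2) = AND(0, 0) = 0
t4 = OR(t3, x3) = OR(0, 0) = 0
t5 = NOT(t4) = NOT 0 = 1
t6 = NOT(x5) = NOT 1 = 0
So t5 = 1 and t6 = 0.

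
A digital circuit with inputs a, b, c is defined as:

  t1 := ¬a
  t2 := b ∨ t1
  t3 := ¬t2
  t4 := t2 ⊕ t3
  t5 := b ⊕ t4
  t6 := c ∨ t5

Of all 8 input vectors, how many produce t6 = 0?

2

t6 = c ∨ t5 must be 0, so both c = 0 and t5 = 0.
Satisfying assignments:
  a=0, b=1, c=0
  a=1, b=1, c=0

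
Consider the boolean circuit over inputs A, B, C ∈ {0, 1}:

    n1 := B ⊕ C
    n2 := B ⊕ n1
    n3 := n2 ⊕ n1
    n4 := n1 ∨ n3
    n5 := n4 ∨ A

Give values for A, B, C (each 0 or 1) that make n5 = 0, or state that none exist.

n5 = n4 ∨ A must be 0, so both n4 = 0 and A = 0.
n4 = n1 ∨ n3 must be 0, so both n1 = 0 and n3 = 0.
n1 = B ⊕ C must be 0, so B and C are equal.
Check with A=0, B=0, C=0:
n1 = B ⊕ C = 0 ⊕ 0 = 0
n2 = B ⊕ n1 = 0 ⊕ 0 = 0
n3 = n2 ⊕ n1 = 0 ⊕ 0 = 0
n4 = n1 ∨ n3 = 0 ∨ 0 = 0
n5 = n4 ∨ A = 0 ∨ 0 = 0
So n5 = 0 as required.

A=0, B=0, C=0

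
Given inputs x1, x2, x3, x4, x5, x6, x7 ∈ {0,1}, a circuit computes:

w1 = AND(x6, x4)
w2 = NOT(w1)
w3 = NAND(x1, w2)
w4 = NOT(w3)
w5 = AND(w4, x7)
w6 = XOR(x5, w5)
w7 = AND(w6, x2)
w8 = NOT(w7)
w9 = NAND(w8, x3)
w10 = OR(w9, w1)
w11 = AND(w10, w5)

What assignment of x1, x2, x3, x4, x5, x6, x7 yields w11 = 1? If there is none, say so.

Check with x1=1, x2=1, x3=0, x4=0, x5=0, x6=1, x7=1:
w1 = AND(x6, x4) = AND(1, 0) = 0
w2 = NOT(w1) = NOT 0 = 1
w3 = NAND(x1, w2) = NAND(1, 1) = 0
w4 = NOT(w3) = NOT 0 = 1
w5 = AND(w4, x7) = AND(1, 1) = 1
w6 = XOR(x5, w5) = XOR(0, 1) = 1
w7 = AND(w6, x2) = AND(1, 1) = 1
w8 = NOT(w7) = NOT 1 = 0
w9 = NAND(w8, x3) = NAND(0, 0) = 1
w10 = OR(w9, w1) = OR(1, 0) = 1
w11 = AND(w10, w5) = AND(1, 1) = 1
So w11 = 1 as required.

x1=1, x2=1, x3=0, x4=0, x5=0, x6=1, x7=1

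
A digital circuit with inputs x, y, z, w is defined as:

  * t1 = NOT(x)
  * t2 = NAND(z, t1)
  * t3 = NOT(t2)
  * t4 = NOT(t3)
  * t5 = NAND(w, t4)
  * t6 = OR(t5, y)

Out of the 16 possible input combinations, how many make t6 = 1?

t6 = OR(t5, y) must be 1, so at least one of t5, y is 1.
Enumerating the 16 input combinations, 13 give t6 = 1 and 3 give t6 = 0.

13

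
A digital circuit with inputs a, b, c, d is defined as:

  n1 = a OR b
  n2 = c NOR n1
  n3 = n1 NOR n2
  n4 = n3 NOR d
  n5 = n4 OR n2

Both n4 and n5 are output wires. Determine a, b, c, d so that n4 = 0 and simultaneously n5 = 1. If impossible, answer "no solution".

a=0, b=0, c=0, d=1

Check with a=0, b=0, c=0, d=1:
n1 = a OR b = 0 OR 0 = 0
n2 = c NOR n1 = 0 NOR 0 = 1
n3 = n1 NOR n2 = 0 NOR 1 = 0
n4 = n3 NOR d = 0 NOR 1 = 0
n5 = n4 OR n2 = 0 OR 1 = 1
So n4 = 0 and n5 = 1.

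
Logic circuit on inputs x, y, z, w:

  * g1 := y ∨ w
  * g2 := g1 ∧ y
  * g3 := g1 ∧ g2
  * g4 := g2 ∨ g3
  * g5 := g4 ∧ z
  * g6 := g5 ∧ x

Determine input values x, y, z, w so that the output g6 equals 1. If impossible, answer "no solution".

Check with x=1 y=1 z=1 w=0:
g1 = y ∨ w = 1 ∨ 0 = 1
g2 = g1 ∧ y = 1 ∧ 1 = 1
g3 = g1 ∧ g2 = 1 ∧ 1 = 1
g4 = g2 ∨ g3 = 1 ∨ 1 = 1
g5 = g4 ∧ z = 1 ∧ 1 = 1
g6 = g5 ∧ x = 1 ∧ 1 = 1
So g6 = 1 as required.

x=1 y=1 z=1 w=0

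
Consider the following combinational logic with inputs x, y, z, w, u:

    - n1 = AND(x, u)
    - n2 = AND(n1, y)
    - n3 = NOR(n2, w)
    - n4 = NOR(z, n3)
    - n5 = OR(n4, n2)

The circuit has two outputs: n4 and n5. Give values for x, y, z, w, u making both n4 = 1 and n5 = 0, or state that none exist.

no solution exists

Across all 32 input combinations, none give both n4 = 1 and n5 = 0.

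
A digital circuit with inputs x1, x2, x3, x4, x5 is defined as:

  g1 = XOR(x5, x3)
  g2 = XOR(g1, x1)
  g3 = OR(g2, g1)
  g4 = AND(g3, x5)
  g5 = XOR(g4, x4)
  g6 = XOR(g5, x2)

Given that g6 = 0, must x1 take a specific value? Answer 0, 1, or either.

either

Both values of x1 occur among assignments with g6 = 0:
  x1=0: x1=0, x2=0, x3=0, x4=0, x5=0
  x1=1: x1=1, x2=0, x3=0, x4=0, x5=0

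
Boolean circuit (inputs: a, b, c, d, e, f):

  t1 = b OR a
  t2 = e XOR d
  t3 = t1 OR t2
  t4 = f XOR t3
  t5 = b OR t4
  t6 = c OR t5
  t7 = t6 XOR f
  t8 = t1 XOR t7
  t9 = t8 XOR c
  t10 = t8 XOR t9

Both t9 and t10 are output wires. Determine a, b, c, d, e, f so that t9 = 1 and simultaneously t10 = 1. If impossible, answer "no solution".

Check with a=1, b=1, c=1, d=0, e=1, f=0:
t1 = b OR a = 1 OR 1 = 1
t2 = e XOR d = 1 XOR 0 = 1
t3 = t1 OR t2 = 1 OR 1 = 1
t4 = f XOR t3 = 0 XOR 1 = 1
t5 = b OR t4 = 1 OR 1 = 1
t6 = c OR t5 = 1 OR 1 = 1
t7 = t6 XOR f = 1 XOR 0 = 1
t8 = t1 XOR t7 = 1 XOR 1 = 0
t9 = t8 XOR c = 0 XOR 1 = 1
t10 = t8 XOR t9 = 0 XOR 1 = 1
So t9 = 1 and t10 = 1.

a=1, b=1, c=1, d=0, e=1, f=0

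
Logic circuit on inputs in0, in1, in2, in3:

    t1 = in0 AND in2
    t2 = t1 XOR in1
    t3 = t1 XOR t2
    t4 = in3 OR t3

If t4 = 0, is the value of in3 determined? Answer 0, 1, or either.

t4 = in3 OR t3 must be 0, so both in3 = 0 and t3 = 0.
t3 = t1 XOR t2 must be 0, so t1 and t2 are equal.
Every assignment with t4 = 0 has in3 = 0; there are 4 such assignment(s).
  in0=0, in1=0, in2=0, in3=0
  in0=0, in1=0, in2=1, in3=0
  in0=1, in1=0, in2=0, in3=0
  in0=1, in1=0, in2=1, in3=0

0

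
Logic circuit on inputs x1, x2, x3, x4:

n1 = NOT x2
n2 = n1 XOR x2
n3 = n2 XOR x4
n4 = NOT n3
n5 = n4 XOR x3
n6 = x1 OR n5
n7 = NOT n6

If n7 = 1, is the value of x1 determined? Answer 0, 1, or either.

0

n7 = NOT n6 must be 1, so n6 = 0.
n6 = x1 OR n5 must be 0, so both x1 = 0 and n5 = 0.
Every assignment with n7 = 1 has x1 = 0; there are 4 such assignment(s).
  x1=0, x2=0, x3=0, x4=0
  x1=0, x2=0, x3=1, x4=1
  x1=0, x2=1, x3=0, x4=0
  x1=0, x2=1, x3=1, x4=1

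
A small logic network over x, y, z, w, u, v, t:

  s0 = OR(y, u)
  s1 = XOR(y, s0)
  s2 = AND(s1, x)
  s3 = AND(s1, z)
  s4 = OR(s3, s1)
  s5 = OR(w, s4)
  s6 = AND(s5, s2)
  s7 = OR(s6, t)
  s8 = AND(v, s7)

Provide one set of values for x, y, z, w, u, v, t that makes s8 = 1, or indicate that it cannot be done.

x=1, y=0, z=1, w=0, u=0, v=1, t=1

s8 = AND(v, s7) must be 1, so both v = 1 and s7 = 1.
s7 = OR(s6, t) must be 1, so at least one of s6, t is 1.
Check with x=1, y=0, z=1, w=0, u=0, v=1, t=1:
s0 = OR(y, u) = OR(0, 0) = 0
s1 = XOR(y, s0) = XOR(0, 0) = 0
s2 = AND(s1, x) = AND(0, 1) = 0
s3 = AND(s1, z) = AND(0, 1) = 0
s4 = OR(s3, s1) = OR(0, 0) = 0
s5 = OR(w, s4) = OR(0, 0) = 0
s6 = AND(s5, s2) = AND(0, 0) = 0
s7 = OR(s6, t) = OR(0, 1) = 1
s8 = AND(v, s7) = AND(1, 1) = 1
So s8 = 1 as required.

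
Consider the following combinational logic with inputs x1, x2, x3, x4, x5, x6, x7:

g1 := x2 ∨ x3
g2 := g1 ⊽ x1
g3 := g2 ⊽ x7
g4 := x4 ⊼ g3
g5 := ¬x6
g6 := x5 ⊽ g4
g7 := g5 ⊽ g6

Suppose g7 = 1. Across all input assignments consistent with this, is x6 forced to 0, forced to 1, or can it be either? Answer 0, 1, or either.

g7 = g5 ⊽ g6 must be 1, so both g5 = 0 and g6 = 0.
Every assignment with g7 = 1 has x6 = 1; there are 57 such assignment(s).

1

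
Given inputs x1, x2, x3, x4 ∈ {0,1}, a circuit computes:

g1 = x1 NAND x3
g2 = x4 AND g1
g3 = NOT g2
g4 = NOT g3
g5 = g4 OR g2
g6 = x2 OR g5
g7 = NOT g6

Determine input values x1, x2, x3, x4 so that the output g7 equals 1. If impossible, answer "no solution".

Check with x1=1 x2=0 x3=1 x4=1:
g1 = x1 NAND x3 = 1 NAND 1 = 0
g2 = x4 AND g1 = 1 AND 0 = 0
g3 = NOT g2 = NOT 0 = 1
g4 = NOT g3 = NOT 1 = 0
g5 = g4 OR g2 = 0 OR 0 = 0
g6 = x2 OR g5 = 0 OR 0 = 0
g7 = NOT g6 = NOT 0 = 1
So g7 = 1 as required.

x1=1 x2=0 x3=1 x4=1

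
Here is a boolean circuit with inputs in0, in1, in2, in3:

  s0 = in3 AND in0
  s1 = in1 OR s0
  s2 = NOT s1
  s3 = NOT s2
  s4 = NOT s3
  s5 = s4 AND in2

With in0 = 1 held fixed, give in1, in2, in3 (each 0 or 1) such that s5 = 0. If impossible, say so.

s5 = s4 AND in2 must be 0, so at least one of s4, in2 is 0.
Check with in0 = 1 and in1=0, in2=0, in3=0:
s0 = in3 AND in0 = 0 AND 1 = 0
s1 = in1 OR s0 = 0 OR 0 = 0
s2 = NOT s1 = NOT 0 = 1
s3 = NOT s2 = NOT 1 = 0
s4 = NOT s3 = NOT 0 = 1
s5 = s4 AND in2 = 1 AND 0 = 0
So s5 = 0.

in1=0 in2=0 in3=0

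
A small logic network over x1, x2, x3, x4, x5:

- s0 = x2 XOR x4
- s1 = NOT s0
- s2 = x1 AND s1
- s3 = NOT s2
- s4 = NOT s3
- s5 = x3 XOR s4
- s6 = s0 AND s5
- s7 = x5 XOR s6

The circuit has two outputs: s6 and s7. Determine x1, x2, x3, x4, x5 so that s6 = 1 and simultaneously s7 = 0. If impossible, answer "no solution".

x1=1, x2=0, x3=1, x4=1, x5=1

Check with x1=1, x2=0, x3=1, x4=1, x5=1:
s0 = x2 XOR x4 = 0 XOR 1 = 1
s1 = NOT s0 = NOT 1 = 0
s2 = x1 AND s1 = 1 AND 0 = 0
s3 = NOT s2 = NOT 0 = 1
s4 = NOT s3 = NOT 1 = 0
s5 = x3 XOR s4 = 1 XOR 0 = 1
s6 = s0 AND s5 = 1 AND 1 = 1
s7 = x5 XOR s6 = 1 XOR 1 = 0
So s6 = 1 and s7 = 0.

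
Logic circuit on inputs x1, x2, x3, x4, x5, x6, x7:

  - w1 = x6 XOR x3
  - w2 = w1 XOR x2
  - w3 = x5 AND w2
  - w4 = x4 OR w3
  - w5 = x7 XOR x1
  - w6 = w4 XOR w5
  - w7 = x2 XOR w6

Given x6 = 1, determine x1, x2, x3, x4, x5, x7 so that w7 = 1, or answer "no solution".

x1=0, x2=1, x3=1, x4=1, x5=0, x7=1

w7 = x2 XOR w6 must be 1, so x2 and w6 differ.
Check with x6 = 1 and x1=0, x2=1, x3=1, x4=1, x5=0, x7=1:
w1 = x6 XOR x3 = 1 XOR 1 = 0
w2 = w1 XOR x2 = 0 XOR 1 = 1
w3 = x5 AND w2 = 0 AND 1 = 0
w4 = x4 OR w3 = 1 OR 0 = 1
w5 = x7 XOR x1 = 1 XOR 0 = 1
w6 = w4 XOR w5 = 1 XOR 1 = 0
w7 = x2 XOR w6 = 1 XOR 0 = 1
So w7 = 1.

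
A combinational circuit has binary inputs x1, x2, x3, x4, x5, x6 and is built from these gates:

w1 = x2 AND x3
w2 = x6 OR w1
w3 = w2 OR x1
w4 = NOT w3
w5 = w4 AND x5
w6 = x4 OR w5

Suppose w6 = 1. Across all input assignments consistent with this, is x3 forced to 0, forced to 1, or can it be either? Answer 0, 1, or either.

either

Both values of x3 occur among assignments with w6 = 1:
  x3=0: x1=0, x2=0, x3=0, x4=0, x5=1, x6=0
  x3=1: x1=0, x2=0, x3=1, x4=0, x5=1, x6=0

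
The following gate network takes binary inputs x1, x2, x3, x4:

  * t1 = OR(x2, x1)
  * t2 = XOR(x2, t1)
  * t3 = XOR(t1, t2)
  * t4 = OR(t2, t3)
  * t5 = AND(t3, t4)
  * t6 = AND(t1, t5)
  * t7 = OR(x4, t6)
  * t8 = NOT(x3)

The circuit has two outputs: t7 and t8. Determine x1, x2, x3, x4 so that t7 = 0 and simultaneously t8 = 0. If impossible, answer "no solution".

x1=0, x2=0, x3=1, x4=0

Check with x1=0, x2=0, x3=1, x4=0:
t1 = OR(x2, x1) = OR(0, 0) = 0
t2 = XOR(x2, t1) = XOR(0, 0) = 0
t3 = XOR(t1, t2) = XOR(0, 0) = 0
t4 = OR(t2, t3) = OR(0, 0) = 0
t5 = AND(t3, t4) = AND(0, 0) = 0
t6 = AND(t1, t5) = AND(0, 0) = 0
t7 = OR(x4, t6) = OR(0, 0) = 0
t8 = NOT(x3) = NOT 1 = 0
So t7 = 0 and t8 = 0.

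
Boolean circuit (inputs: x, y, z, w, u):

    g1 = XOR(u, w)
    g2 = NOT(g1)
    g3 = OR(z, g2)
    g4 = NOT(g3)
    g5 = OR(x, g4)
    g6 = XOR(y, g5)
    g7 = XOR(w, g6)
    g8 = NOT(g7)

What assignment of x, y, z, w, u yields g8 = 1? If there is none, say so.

g8 = NOT(g7) must be 1, so g7 = 0.
g7 = XOR(w, g6) must be 0, so w and g6 are equal.
Check with x=0 y=0 z=1 w=0 u=1:
g1 = XOR(u, w) = XOR(1, 0) = 1
g2 = NOT(g1) = NOT 1 = 0
g3 = OR(z, g2) = OR(1, 0) = 1
g4 = NOT(g3) = NOT 1 = 0
g5 = OR(x, g4) = OR(0, 0) = 0
g6 = XOR(y, g5) = XOR(0, 0) = 0
g7 = XOR(w, g6) = XOR(0, 0) = 0
g8 = NOT(g7) = NOT 0 = 1
So g8 = 1 as required.

x=0 y=0 z=1 w=0 u=1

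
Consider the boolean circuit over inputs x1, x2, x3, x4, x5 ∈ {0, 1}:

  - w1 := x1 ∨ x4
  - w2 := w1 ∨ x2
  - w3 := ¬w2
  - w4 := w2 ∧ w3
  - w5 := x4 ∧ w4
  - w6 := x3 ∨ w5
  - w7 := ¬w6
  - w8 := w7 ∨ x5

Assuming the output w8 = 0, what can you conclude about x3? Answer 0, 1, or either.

w8 = w7 ∨ x5 must be 0, so both w7 = 0 and x5 = 0.
w7 = ¬w6 must be 0, so w6 = 1.
w6 = x3 ∨ w5 must be 1, so at least one of x3, w5 is 1.
Every assignment with w8 = 0 has x3 = 1; there are 8 such assignment(s).

1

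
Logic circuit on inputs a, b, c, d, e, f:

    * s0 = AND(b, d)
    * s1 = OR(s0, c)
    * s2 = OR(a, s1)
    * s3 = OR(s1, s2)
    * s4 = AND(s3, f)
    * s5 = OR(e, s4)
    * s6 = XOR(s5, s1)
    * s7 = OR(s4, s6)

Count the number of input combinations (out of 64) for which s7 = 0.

s7 = OR(s4, s6) must be 0, so both s4 = 0 and s6 = 0.
s4 = AND(s3, f) must be 0, so at least one of s3, f is 0.
Enumerating the 64 input combinations, 19 give s7 = 0 and 45 give s7 = 1.

19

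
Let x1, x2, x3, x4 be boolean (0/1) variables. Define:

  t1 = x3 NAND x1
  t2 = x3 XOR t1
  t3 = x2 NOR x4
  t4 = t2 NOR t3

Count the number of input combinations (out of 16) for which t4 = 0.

13

t4 = t2 NOR t3 must be 0, so at least one of t2, t3 is 1.
Enumerating the 16 input combinations, 13 give t4 = 0 and 3 give t4 = 1.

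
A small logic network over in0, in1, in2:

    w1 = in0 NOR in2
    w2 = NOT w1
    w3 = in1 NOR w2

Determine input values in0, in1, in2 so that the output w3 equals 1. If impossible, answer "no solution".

in0=0, in1=0, in2=0

Check with in0=0, in1=0, in2=0:
w1 = in0 NOR in2 = 0 NOR 0 = 1
w2 = NOT w1 = NOT 1 = 0
w3 = in1 NOR w2 = 0 NOR 0 = 1
So w3 = 1 as required.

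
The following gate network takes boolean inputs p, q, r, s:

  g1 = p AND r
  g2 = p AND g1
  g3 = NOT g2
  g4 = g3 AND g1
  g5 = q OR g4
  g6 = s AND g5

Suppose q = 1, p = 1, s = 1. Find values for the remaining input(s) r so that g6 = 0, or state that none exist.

no solution exists

With q = 1, p = 1, s = 1 fixed, none of the 2 settings of r give g6 = 0.
For example, with r=0:
g1 = p AND r = 1 AND 0 = 0
g2 = p AND g1 = 1 AND 0 = 0
g3 = NOT g2 = NOT 0 = 1
g4 = g3 AND g1 = 1 AND 0 = 0
g5 = q OR g4 = 1 OR 0 = 1
g6 = s AND g5 = 1 AND 1 = 1
giving g6 = 1 ≠ 0.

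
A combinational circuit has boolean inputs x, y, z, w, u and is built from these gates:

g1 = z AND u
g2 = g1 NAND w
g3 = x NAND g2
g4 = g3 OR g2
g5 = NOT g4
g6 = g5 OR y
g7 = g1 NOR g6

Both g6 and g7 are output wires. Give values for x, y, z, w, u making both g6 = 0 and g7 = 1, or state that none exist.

x=0, y=0, z=0, w=0, u=0

Check with x=0, y=0, z=0, w=0, u=0:
g1 = z AND u = 0 AND 0 = 0
g2 = g1 NAND w = 0 NAND 0 = 1
g3 = x NAND g2 = 0 NAND 1 = 1
g4 = g3 OR g2 = 1 OR 1 = 1
g5 = NOT g4 = NOT 1 = 0
g6 = g5 OR y = 0 OR 0 = 0
g7 = g1 NOR g6 = 0 NOR 0 = 1
So g6 = 0 and g7 = 1.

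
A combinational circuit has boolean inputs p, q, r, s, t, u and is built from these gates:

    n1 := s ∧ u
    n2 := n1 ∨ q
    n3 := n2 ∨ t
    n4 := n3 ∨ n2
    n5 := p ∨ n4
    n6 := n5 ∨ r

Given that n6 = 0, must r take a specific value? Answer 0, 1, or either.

0

n6 = n5 ∨ r must be 0, so both n5 = 0 and r = 0.
n5 = p ∨ n4 must be 0, so both p = 0 and n4 = 0.
Every assignment with n6 = 0 has r = 0; there are 3 such assignment(s).
  p=0, q=0, r=0, s=0, t=0, u=0
  p=0, q=0, r=0, s=0, t=0, u=1
  p=0, q=0, r=0, s=1, t=0, u=0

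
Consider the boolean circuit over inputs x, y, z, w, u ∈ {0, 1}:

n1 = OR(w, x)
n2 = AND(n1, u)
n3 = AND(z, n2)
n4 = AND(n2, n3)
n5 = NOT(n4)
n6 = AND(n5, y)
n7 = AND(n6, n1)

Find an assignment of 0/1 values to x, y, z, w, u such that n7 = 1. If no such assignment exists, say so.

n7 = AND(n6, n1) must be 1, so both n6 = 1 and n1 = 1.
n6 = AND(n5, y) must be 1, so both n5 = 1 and y = 1.
n1 = OR(w, x) must be 1, so at least one of w, x is 1.
Check with x=1, y=1, z=0, w=1, u=1:
n1 = OR(w, x) = OR(1, 1) = 1
n2 = AND(n1, u) = AND(1, 1) = 1
n3 = AND(z, n2) = AND(0, 1) = 0
n4 = AND(n2, n3) = AND(1, 0) = 0
n5 = NOT(n4) = NOT 0 = 1
n6 = AND(n5, y) = AND(1, 1) = 1
n7 = AND(n6, n1) = AND(1, 1) = 1
So n7 = 1 as required.

x=1, y=1, z=0, w=1, u=1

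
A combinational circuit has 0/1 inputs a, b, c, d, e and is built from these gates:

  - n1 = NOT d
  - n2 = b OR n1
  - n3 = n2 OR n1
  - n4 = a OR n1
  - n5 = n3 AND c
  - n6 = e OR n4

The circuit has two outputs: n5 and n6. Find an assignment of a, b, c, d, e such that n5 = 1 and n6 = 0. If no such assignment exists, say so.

a=0 b=1 c=1 d=1 e=0

Check with a=0 b=1 c=1 d=1 e=0:
n1 = NOT d = NOT 1 = 0
n2 = b OR n1 = 1 OR 0 = 1
n3 = n2 OR n1 = 1 OR 0 = 1
n4 = a OR n1 = 0 OR 0 = 0
n5 = n3 AND c = 1 AND 1 = 1
n6 = e OR n4 = 0 OR 0 = 0
So n5 = 1 and n6 = 0.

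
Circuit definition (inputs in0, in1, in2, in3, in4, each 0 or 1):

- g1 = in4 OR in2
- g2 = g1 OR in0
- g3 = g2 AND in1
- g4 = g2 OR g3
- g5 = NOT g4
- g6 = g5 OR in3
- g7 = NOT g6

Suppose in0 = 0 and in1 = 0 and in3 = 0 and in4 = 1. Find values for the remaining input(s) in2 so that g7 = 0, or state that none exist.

no solution exists

With in0 = 0 and in1 = 0 and in3 = 0 and in4 = 1 fixed, none of the 2 settings of in2 give g7 = 0.
For example, with in2=0:
g1 = in4 OR in2 = 1 OR 0 = 1
g2 = g1 OR in0 = 1 OR 0 = 1
g3 = g2 AND in1 = 1 AND 0 = 0
g4 = g2 OR g3 = 1 OR 0 = 1
g5 = NOT g4 = NOT 1 = 0
g6 = g5 OR in3 = 0 OR 0 = 0
g7 = NOT g6 = NOT 0 = 1
giving g7 = 1 ≠ 0.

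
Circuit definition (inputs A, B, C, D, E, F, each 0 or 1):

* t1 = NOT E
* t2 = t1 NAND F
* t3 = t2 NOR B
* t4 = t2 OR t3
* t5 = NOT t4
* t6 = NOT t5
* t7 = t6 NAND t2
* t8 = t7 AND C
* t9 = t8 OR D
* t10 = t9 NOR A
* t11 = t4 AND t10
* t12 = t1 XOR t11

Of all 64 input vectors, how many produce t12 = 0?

29

t12 = t1 XOR t11 must be 0, so t1 and t11 are equal.
Enumerating the 64 input combinations, 29 give t12 = 0 and 35 give t12 = 1.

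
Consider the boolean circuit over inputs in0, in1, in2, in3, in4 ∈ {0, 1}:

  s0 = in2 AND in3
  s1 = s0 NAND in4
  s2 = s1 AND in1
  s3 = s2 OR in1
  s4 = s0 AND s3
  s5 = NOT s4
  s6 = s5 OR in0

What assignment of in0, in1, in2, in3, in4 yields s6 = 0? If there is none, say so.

in0=0 in1=1 in2=1 in3=1 in4=1

Check with in0=0 in1=1 in2=1 in3=1 in4=1:
s0 = in2 AND in3 = 1 AND 1 = 1
s1 = s0 NAND in4 = 1 NAND 1 = 0
s2 = s1 AND in1 = 0 AND 1 = 0
s3 = s2 OR in1 = 0 OR 1 = 1
s4 = s0 AND s3 = 1 AND 1 = 1
s5 = NOT s4 = NOT 1 = 0
s6 = s5 OR in0 = 0 OR 0 = 0
So s6 = 0 as required.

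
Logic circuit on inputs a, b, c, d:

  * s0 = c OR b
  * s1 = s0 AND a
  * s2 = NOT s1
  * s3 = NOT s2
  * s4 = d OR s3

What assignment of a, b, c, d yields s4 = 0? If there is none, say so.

a=0 b=0 c=1 d=0

s4 = d OR s3 must be 0, so both d = 0 and s3 = 0.
s3 = NOT s2 must be 0, so s2 = 1.
Check with a=0 b=0 c=1 d=0:
s0 = c OR b = 1 OR 0 = 1
s1 = s0 AND a = 1 AND 0 = 0
s2 = NOT s1 = NOT 0 = 1
s3 = NOT s2 = NOT 1 = 0
s4 = d OR s3 = 0 OR 0 = 0
So s4 = 0 as required.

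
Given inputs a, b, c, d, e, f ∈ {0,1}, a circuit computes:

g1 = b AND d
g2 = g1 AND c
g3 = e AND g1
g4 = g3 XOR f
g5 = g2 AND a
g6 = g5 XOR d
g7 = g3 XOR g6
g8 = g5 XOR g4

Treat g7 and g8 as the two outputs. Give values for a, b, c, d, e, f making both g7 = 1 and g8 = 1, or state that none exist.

a=1, b=0, c=1, d=1, e=1, f=1

Check with a=1, b=0, c=1, d=1, e=1, f=1:
g1 = b AND d = 0 AND 1 = 0
g2 = g1 AND c = 0 AND 1 = 0
g3 = e AND g1 = 1 AND 0 = 0
g4 = g3 XOR f = 0 XOR 1 = 1
g5 = g2 AND a = 0 AND 1 = 0
g6 = g5 XOR d = 0 XOR 1 = 1
g7 = g3 XOR g6 = 0 XOR 1 = 1
g8 = g5 XOR g4 = 0 XOR 1 = 1
So g7 = 1 and g8 = 1.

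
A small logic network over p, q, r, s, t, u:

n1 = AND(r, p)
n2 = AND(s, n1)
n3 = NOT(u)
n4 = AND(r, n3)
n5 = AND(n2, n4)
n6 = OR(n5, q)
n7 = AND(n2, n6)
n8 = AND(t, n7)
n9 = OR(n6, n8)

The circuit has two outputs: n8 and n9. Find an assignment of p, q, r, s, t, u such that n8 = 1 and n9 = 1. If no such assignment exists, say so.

p=1, q=0, r=1, s=1, t=1, u=0

Check with p=1, q=0, r=1, s=1, t=1, u=0:
n1 = AND(r, p) = AND(1, 1) = 1
n2 = AND(s, n1) = AND(1, 1) = 1
n3 = NOT(u) = NOT 0 = 1
n4 = AND(r, n3) = AND(1, 1) = 1
n5 = AND(n2, n4) = AND(1, 1) = 1
n6 = OR(n5, q) = OR(1, 0) = 1
n7 = AND(n2, n6) = AND(1, 1) = 1
n8 = AND(t, n7) = AND(1, 1) = 1
n9 = OR(n6, n8) = OR(1, 1) = 1
So n8 = 1 and n9 = 1.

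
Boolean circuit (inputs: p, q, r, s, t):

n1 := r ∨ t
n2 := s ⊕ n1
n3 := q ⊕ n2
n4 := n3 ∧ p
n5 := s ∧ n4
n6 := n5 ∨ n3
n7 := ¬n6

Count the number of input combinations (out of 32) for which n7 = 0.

16

n7 = ¬n6 must be 0, so n6 = 1.
n6 = n5 ∨ n3 must be 1, so at least one of n5, n3 is 1.
Enumerating the 32 input combinations, 16 give n7 = 0 and 16 give n7 = 1.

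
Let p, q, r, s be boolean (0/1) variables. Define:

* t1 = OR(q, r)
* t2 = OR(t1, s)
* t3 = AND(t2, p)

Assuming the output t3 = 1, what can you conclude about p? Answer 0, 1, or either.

1

t3 = AND(t2, p) must be 1, so both t2 = 1 and p = 1.
Every assignment with t3 = 1 has p = 1; there are 7 such assignment(s).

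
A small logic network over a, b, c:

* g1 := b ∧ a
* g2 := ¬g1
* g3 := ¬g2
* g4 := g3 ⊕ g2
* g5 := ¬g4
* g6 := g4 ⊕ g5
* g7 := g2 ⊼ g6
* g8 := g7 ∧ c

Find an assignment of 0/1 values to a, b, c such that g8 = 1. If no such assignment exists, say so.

g8 = g7 ∧ c must be 1, so both g7 = 1 and c = 1.
Check with a=1, b=1, c=1:
g1 = b ∧ a = 1 ∧ 1 = 1
g2 = ¬g1 = ¬1 = 0
g3 = ¬g2 = ¬0 = 1
g4 = g3 ⊕ g2 = 1 ⊕ 0 = 1
g5 = ¬g4 = ¬1 = 0
g6 = g4 ⊕ g5 = 1 ⊕ 0 = 1
g7 = g2 ⊼ g6 = 0 ⊼ 1 = 1
g8 = g7 ∧ c = 1 ∧ 1 = 1
So g8 = 1 as required.

a=1, b=1, c=1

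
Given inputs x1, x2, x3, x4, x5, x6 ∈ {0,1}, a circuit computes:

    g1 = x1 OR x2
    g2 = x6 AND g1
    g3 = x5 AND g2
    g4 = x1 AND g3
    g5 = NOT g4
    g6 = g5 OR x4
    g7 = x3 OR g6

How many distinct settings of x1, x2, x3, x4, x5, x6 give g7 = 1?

62

g7 = x3 OR g6 must be 1, so at least one of x3, g6 is 1.
Enumerating the 64 input combinations, 62 give g7 = 1 and 2 give g7 = 0.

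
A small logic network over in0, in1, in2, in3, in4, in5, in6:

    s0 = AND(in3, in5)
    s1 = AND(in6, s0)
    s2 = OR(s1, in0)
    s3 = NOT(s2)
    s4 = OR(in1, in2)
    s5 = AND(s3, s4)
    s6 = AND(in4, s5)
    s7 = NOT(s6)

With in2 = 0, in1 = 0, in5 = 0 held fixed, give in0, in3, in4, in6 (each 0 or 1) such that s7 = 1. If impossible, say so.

s7 = NOT(s6) must be 1, so s6 = 0.
Check with in2 = 0, in1 = 0, in5 = 0 and in0=0, in3=0, in4=0, in6=1:
s0 = AND(in3, in5) = AND(0, 0) = 0
s1 = AND(in6, s0) = AND(1, 0) = 0
s2 = OR(s1, in0) = OR(0, 0) = 0
s3 = NOT(s2) = NOT 0 = 1
s4 = OR(in1, in2) = OR(0, 0) = 0
s5 = AND(s3, s4) = AND(1, 0) = 0
s6 = AND(in4, s5) = AND(0, 0) = 0
s7 = NOT(s6) = NOT 0 = 1
So s7 = 1.

in0=0, in3=0, in4=0, in6=1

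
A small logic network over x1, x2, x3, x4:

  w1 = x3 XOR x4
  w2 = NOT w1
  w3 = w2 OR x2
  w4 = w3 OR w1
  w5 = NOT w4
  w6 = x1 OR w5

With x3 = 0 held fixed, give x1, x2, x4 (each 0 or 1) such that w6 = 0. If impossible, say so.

x1=0, x2=0, x4=0

Check with x3 = 0 and x1=0, x2=0, x4=0:
w1 = x3 XOR x4 = 0 XOR 0 = 0
w2 = NOT w1 = NOT 0 = 1
w3 = w2 OR x2 = 1 OR 0 = 1
w4 = w3 OR w1 = 1 OR 0 = 1
w5 = NOT w4 = NOT 1 = 0
w6 = x1 OR w5 = 0 OR 0 = 0
So w6 = 0.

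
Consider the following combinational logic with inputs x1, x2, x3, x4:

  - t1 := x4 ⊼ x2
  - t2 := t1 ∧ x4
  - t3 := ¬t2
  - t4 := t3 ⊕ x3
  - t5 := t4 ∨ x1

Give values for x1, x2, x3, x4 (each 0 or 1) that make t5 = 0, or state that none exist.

x1=0, x2=1, x3=1, x4=1

Check with x1=0, x2=1, x3=1, x4=1:
t1 = x4 ⊼ x2 = 1 ⊼ 1 = 0
t2 = t1 ∧ x4 = 0 ∧ 1 = 0
t3 = ¬t2 = ¬0 = 1
t4 = t3 ⊕ x3 = 1 ⊕ 1 = 0
t5 = t4 ∨ x1 = 0 ∨ 0 = 0
So t5 = 0 as required.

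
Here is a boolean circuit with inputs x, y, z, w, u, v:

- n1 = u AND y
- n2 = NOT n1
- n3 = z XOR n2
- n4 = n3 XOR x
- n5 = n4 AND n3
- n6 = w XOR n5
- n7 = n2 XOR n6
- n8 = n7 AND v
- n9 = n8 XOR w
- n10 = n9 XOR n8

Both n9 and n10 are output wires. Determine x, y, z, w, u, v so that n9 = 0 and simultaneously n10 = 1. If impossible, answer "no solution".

x=0, y=1, z=0, w=1, u=0, v=1

Check with x=0, y=1, z=0, w=1, u=0, v=1:
n1 = u AND y = 0 AND 1 = 0
n2 = NOT n1 = NOT 0 = 1
n3 = z XOR n2 = 0 XOR 1 = 1
n4 = n3 XOR x = 1 XOR 0 = 1
n5 = n4 AND n3 = 1 AND 1 = 1
n6 = w XOR n5 = 1 XOR 1 = 0
n7 = n2 XOR n6 = 1 XOR 0 = 1
n8 = n7 AND v = 1 AND 1 = 1
n9 = n8 XOR w = 1 XOR 1 = 0
n10 = n9 XOR n8 = 0 XOR 1 = 1
So n9 = 0 and n10 = 1.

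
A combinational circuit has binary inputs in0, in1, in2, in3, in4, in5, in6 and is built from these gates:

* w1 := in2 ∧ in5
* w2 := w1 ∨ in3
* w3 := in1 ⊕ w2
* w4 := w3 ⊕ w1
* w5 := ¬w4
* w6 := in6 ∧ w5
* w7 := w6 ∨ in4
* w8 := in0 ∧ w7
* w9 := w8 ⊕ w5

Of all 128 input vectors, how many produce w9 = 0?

w9 = w8 ⊕ w5 must be 0, so w8 and w5 are equal.
Enumerating the 128 input combinations, 72 give w9 = 0 and 56 give w9 = 1.

72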